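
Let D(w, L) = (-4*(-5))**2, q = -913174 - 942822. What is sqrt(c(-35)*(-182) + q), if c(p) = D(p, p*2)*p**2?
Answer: 2*I*sqrt(22758999) ≈ 9541.3*I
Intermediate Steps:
q = -1855996
D(w, L) = 400 (D(w, L) = 20**2 = 400)
c(p) = 400*p**2
sqrt(c(-35)*(-182) + q) = sqrt((400*(-35)**2)*(-182) - 1855996) = sqrt((400*1225)*(-182) - 1855996) = sqrt(490000*(-182) - 1855996) = sqrt(-89180000 - 1855996) = sqrt(-91035996) = 2*I*sqrt(22758999)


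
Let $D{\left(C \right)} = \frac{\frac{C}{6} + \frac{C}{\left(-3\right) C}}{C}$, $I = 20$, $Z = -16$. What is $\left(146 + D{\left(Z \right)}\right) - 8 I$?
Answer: $- \frac{221}{16} \approx -13.813$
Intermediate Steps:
$D{\left(C \right)} = \frac{- \frac{1}{3} + \frac{C}{6}}{C}$ ($D{\left(C \right)} = \frac{C \frac{1}{6} + C \left(- \frac{1}{3 C}\right)}{C} = \frac{\frac{C}{6} - \frac{1}{3}}{C} = \frac{- \frac{1}{3} + \frac{C}{6}}{C}$)
$\left(146 + D{\left(Z \right)}\right) - 8 I = \left(146 + \frac{-2 - 16}{6 \left(-16\right)}\right) - 160 = \left(146 + \frac{1}{6} \left(- \frac{1}{16}\right) \left(-18\right)\right) - 160 = \left(146 + \frac{3}{16}\right) - 160 = \frac{2339}{16} - 160 = - \frac{221}{16}$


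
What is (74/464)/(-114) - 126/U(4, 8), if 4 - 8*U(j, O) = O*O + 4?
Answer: 416519/26448 ≈ 15.749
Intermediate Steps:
U(j, O) = -O**2/8 (U(j, O) = 1/2 - (O*O + 4)/8 = 1/2 - (O**2 + 4)/8 = 1/2 - (4 + O**2)/8 = 1/2 + (-1/2 - O**2/8) = -O**2/8)
(74/464)/(-114) - 126/U(4, 8) = (74/464)/(-114) - 126/((-1/8*8**2)) = (74*(1/464))*(-1/114) - 126/((-1/8*64)) = (37/232)*(-1/114) - 126/(-8) = -37/26448 - 126*(-1/8) = -37/26448 + 63/4 = 416519/26448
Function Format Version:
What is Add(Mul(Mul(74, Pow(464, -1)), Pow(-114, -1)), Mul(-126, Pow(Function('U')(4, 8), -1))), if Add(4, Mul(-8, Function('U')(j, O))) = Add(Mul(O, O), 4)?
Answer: Rational(416519, 26448) ≈ 15.749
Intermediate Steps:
Function('U')(j, O) = Mul(Rational(-1, 8), Pow(O, 2)) (Function('U')(j, O) = Add(Rational(1, 2), Mul(Rational(-1, 8), Add(Mul(O, O), 4))) = Add(Rational(1, 2), Mul(Rational(-1, 8), Add(Pow(O, 2), 4))) = Add(Rational(1, 2), Mul(Rational(-1, 8), Add(4, Pow(O, 2)))) = Add(Rational(1, 2), Add(Rational(-1, 2), Mul(Rational(-1, 8), Pow(O, 2)))) = Mul(Rational(-1, 8), Pow(O, 2)))
Add(Mul(Mul(74, Pow(464, -1)), Pow(-114, -1)), Mul(-126, Pow(Function('U')(4, 8), -1))) = Add(Mul(Mul(74, Pow(464, -1)), Pow(-114, -1)), Mul(-126, Pow(Mul(Rational(-1, 8), Pow(8, 2)), -1))) = Add(Mul(Mul(74, Rational(1, 464)), Rational(-1, 114)), Mul(-126, Pow(Mul(Rational(-1, 8), 64), -1))) = Add(Mul(Rational(37, 232), Rational(-1, 114)), Mul(-126, Pow(-8, -1))) = Add(Rational(-37, 26448), Mul(-126, Rational(-1, 8))) = Add(Rational(-37, 26448), Rational(63, 4)) = Rational(416519, 26448)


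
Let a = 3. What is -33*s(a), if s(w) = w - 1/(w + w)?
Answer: -187/2 ≈ -93.500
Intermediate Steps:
s(w) = w - 1/(2*w)
-33*s(a) = -33*(3 - ½/3) = -33*(3 - ½*⅓) = -33*(3 - ⅙) = -33*17/6 = -187/2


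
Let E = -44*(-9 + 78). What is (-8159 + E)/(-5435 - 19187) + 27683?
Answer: 681622021/24622 ≈ 27683.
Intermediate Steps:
E = -3036 (E = -44*69 = -3036)
(-8159 + E)/(-5435 - 19187) + 27683 = (-8159 - 3036)/(-5435 - 19187) + 27683 = -11195/(-24622) + 27683 = -11195*(-1/24622) + 27683 = 11195/24622 + 27683 = 681622021/24622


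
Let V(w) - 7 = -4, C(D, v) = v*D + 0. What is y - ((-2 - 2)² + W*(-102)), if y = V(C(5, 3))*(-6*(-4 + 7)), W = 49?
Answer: 4928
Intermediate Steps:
C(D, v) = D*v (C(D, v) = D*v + 0 = D*v)
V(w) = 3 (V(w) = 7 - 4 = 3)
y = -54 (y = 3*(-6*(-4 + 7)) = 3*(-6*3) = 3*(-18) = -54)
y - ((-2 - 2)² + W*(-102)) = -54 - ((-2 - 2)² + 49*(-102)) = -54 - ((-4)² - 4998) = -54 - (16 - 4998) = -54 - 1*(-4982) = -54 + 4982 = 4928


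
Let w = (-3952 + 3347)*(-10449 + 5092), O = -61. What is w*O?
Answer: -197700085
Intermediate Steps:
w = 3240985 (w = -605*(-5357) = 3240985)
w*O = 3240985*(-61) = -197700085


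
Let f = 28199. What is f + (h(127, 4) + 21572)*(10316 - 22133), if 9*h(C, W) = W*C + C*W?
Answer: -256222133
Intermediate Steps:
h(C, W) = 2*C*W/9 (h(C, W) = (W*C + C*W)/9 = (C*W + C*W)/9 = (2*C*W)/9 = 2*C*W/9)
f + (h(127, 4) + 21572)*(10316 - 22133) = 28199 + ((2/9)*127*4 + 21572)*(10316 - 22133) = 28199 + (1016/9 + 21572)*(-11817) = 28199 + (195164/9)*(-11817) = 28199 - 256250332 = -256222133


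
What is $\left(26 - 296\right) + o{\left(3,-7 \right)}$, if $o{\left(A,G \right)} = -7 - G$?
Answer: $-270$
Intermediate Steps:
$\left(26 - 296\right) + o{\left(3,-7 \right)} = \left(26 - 296\right) - 0 = -270 + \left(-7 + 7\right) = -270 + 0 = -270$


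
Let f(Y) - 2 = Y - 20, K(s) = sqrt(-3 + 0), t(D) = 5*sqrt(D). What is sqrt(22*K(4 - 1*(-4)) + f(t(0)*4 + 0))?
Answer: sqrt(-18 + 22*I*sqrt(3)) ≈ 3.4744 + 5.4837*I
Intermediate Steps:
K(s) = I*sqrt(3) (K(s) = sqrt(-3) = I*sqrt(3))
f(Y) = -18 + Y (f(Y) = 2 + (Y - 20) = 2 + (-20 + Y) = -18 + Y)
sqrt(22*K(4 - 1*(-4)) + f(t(0)*4 + 0)) = sqrt(22*(I*sqrt(3)) + (-18 + ((5*sqrt(0))*4 + 0))) = sqrt(22*I*sqrt(3) + (-18 + ((5*0)*4 + 0))) = sqrt(22*I*sqrt(3) + (-18 + (0*4 + 0))) = sqrt(22*I*sqrt(3) + (-18 + (0 + 0))) = sqrt(22*I*sqrt(3) + (-18 + 0)) = sqrt(22*I*sqrt(3) - 18) = sqrt(-18 + 22*I*sqrt(3))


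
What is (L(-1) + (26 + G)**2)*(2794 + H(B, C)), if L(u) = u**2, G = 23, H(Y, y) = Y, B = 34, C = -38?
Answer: 6792856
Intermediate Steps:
(L(-1) + (26 + G)**2)*(2794 + H(B, C)) = ((-1)**2 + (26 + 23)**2)*(2794 + 34) = (1 + 49**2)*2828 = (1 + 2401)*2828 = 2402*2828 = 6792856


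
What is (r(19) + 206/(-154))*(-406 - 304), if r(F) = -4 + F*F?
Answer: -19444060/77 ≈ -2.5252e+5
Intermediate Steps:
r(F) = -4 + F**2
(r(19) + 206/(-154))*(-406 - 304) = ((-4 + 19**2) + 206/(-154))*(-406 - 304) = ((-4 + 361) + 206*(-1/154))*(-710) = (357 - 103/77)*(-710) = (27386/77)*(-710) = -19444060/77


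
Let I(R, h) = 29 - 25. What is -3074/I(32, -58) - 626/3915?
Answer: -6018607/7830 ≈ -768.66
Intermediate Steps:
I(R, h) = 4
-3074/I(32, -58) - 626/3915 = -3074/4 - 626/3915 = -3074*1/4 - 626*1/3915 = -1537/2 - 626/3915 = -6018607/7830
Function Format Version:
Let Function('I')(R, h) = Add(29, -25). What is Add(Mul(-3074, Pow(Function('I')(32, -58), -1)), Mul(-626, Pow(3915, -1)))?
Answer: Rational(-6018607, 7830) ≈ -768.66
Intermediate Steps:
Function('I')(R, h) = 4
Add(Mul(-3074, Pow(Function('I')(32, -58), -1)), Mul(-626, Pow(3915, -1))) = Add(Mul(-3074, Pow(4, -1)), Mul(-626, Pow(3915, -1))) = Add(Mul(-3074, Rational(1, 4)), Mul(-626, Rational(1, 3915))) = Add(Rational(-1537, 2), Rational(-626, 3915)) = Rational(-6018607, 7830)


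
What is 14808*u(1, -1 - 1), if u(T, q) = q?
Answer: -29616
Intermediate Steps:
14808*u(1, -1 - 1) = 14808*(-1 - 1) = 14808*(-2) = -29616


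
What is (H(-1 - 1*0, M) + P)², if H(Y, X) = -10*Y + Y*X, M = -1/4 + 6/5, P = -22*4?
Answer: 2493241/400 ≈ 6233.1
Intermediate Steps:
P = -88
M = 19/20 (M = -1*¼ + 6*(⅕) = -¼ + 6/5 = 19/20 ≈ 0.95000)
H(Y, X) = -10*Y + X*Y
(H(-1 - 1*0, M) + P)² = ((-1 - 1*0)*(-10 + 19/20) - 88)² = ((-1 + 0)*(-181/20) - 88)² = (-1*(-181/20) - 88)² = (181/20 - 88)² = (-1579/20)² = 2493241/400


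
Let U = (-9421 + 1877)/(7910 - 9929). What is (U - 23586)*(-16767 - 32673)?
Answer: 784655483200/673 ≈ 1.1659e+9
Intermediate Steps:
U = 7544/2019 (U = -7544/(-2019) = -7544*(-1/2019) = 7544/2019 ≈ 3.7365)
(U - 23586)*(-16767 - 32673) = (7544/2019 - 23586)*(-16767 - 32673) = -47612590/2019*(-49440) = 784655483200/673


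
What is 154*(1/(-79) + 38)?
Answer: 462154/79 ≈ 5850.0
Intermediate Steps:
154*(1/(-79) + 38) = 154*(-1/79 + 38) = 154*(3001/79) = 462154/79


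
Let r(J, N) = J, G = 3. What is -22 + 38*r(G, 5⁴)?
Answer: 92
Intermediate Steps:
-22 + 38*r(G, 5⁴) = -22 + 38*3 = -22 + 114 = 92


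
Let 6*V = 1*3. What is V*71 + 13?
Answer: 97/2 ≈ 48.500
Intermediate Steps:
V = ½ (V = (1*3)/6 = (⅙)*3 = ½ ≈ 0.50000)
V*71 + 13 = (½)*71 + 13 = 71/2 + 13 = 97/2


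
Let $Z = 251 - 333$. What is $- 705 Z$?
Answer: $57810$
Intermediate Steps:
$Z = -82$ ($Z = 251 - 333 = -82$)
$- 705 Z = \left(-705\right) \left(-82\right) = 57810$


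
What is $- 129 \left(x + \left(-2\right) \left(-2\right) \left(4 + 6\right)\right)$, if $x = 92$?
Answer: $-17028$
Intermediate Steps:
$- 129 \left(x + \left(-2\right) \left(-2\right) \left(4 + 6\right)\right) = - 129 \left(92 + \left(-2\right) \left(-2\right) \left(4 + 6\right)\right) = - 129 \left(92 + 4 \cdot 10\right) = - 129 \left(92 + 40\right) = \left(-129\right) 132 = -17028$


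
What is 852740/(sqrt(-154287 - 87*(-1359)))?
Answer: -426370*I*sqrt(4006)/6009 ≈ -4491.0*I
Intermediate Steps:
852740/(sqrt(-154287 - 87*(-1359))) = 852740/(sqrt(-154287 + 118233)) = 852740/(sqrt(-36054)) = 852740/((3*I*sqrt(4006))) = 852740*(-I*sqrt(4006)/12018) = -426370*I*sqrt(4006)/6009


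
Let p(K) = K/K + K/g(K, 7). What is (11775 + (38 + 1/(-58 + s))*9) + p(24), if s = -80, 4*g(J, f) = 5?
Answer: 2791541/230 ≈ 12137.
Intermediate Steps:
g(J, f) = 5/4 (g(J, f) = (¼)*5 = 5/4)
p(K) = 1 + 4*K/5 (p(K) = K/K + K/(5/4) = 1 + K*(⅘) = 1 + 4*K/5)
(11775 + (38 + 1/(-58 + s))*9) + p(24) = (11775 + (38 + 1/(-58 - 80))*9) + (1 + (⅘)*24) = (11775 + (38 + 1/(-138))*9) + (1 + 96/5) = (11775 + (38 - 1/138)*9) + 101/5 = (11775 + (5243/138)*9) + 101/5 = (11775 + 15729/46) + 101/5 = 557379/46 + 101/5 = 2791541/230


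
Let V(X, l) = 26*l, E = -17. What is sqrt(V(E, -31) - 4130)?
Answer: 2*I*sqrt(1234) ≈ 70.257*I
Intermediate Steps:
sqrt(V(E, -31) - 4130) = sqrt(26*(-31) - 4130) = sqrt(-806 - 4130) = sqrt(-4936) = 2*I*sqrt(1234)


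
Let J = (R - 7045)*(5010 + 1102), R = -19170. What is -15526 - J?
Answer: 160210554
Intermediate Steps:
J = -160226080 (J = (-19170 - 7045)*(5010 + 1102) = -26215*6112 = -160226080)
-15526 - J = -15526 - 1*(-160226080) = -15526 + 160226080 = 160210554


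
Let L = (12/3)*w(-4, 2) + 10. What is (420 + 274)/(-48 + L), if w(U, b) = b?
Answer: -347/15 ≈ -23.133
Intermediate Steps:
L = 18 (L = (12/3)*2 + 10 = (12*(⅓))*2 + 10 = 4*2 + 10 = 8 + 10 = 18)
(420 + 274)/(-48 + L) = (420 + 274)/(-48 + 18) = 694/(-30) = 694*(-1/30) = -347/15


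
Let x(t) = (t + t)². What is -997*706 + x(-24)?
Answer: -701578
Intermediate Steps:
x(t) = 4*t² (x(t) = (2*t)² = 4*t²)
-997*706 + x(-24) = -997*706 + 4*(-24)² = -703882 + 4*576 = -703882 + 2304 = -701578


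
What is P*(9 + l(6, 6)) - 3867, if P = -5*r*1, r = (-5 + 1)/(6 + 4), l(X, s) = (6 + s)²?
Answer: -3561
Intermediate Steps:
r = -⅖ (r = -4/10 = -4*⅒ = -⅖ ≈ -0.40000)
P = 2 (P = -5*(-⅖)*1 = 2*1 = 2)
P*(9 + l(6, 6)) - 3867 = 2*(9 + (6 + 6)²) - 3867 = 2*(9 + 12²) - 3867 = 2*(9 + 144) - 3867 = 2*153 - 3867 = 306 - 3867 = -3561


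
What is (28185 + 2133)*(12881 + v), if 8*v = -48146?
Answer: 416129709/2 ≈ 2.0806e+8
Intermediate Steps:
v = -24073/4 (v = (⅛)*(-48146) = -24073/4 ≈ -6018.3)
(28185 + 2133)*(12881 + v) = (28185 + 2133)*(12881 - 24073/4) = 30318*(27451/4) = 416129709/2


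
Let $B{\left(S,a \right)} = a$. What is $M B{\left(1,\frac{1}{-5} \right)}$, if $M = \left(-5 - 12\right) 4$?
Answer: $\frac{68}{5} \approx 13.6$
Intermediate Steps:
$M = -68$ ($M = \left(-5 - 12\right) 4 = \left(-17\right) 4 = -68$)
$M B{\left(1,\frac{1}{-5} \right)} = - \frac{68}{-5} = \left(-68\right) \left(- \frac{1}{5}\right) = \frac{68}{5}$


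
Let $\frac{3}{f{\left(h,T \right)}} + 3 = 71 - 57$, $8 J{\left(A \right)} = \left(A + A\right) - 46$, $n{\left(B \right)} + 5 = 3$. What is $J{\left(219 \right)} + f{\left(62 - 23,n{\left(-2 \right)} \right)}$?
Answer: $\frac{542}{11} \approx 49.273$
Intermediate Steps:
$n{\left(B \right)} = -2$ ($n{\left(B \right)} = -5 + 3 = -2$)
$J{\left(A \right)} = - \frac{23}{4} + \frac{A}{4}$ ($J{\left(A \right)} = \frac{\left(A + A\right) - 46}{8} = \frac{2 A - 46}{8} = \frac{-46 + 2 A}{8} = - \frac{23}{4} + \frac{A}{4}$)
$f{\left(h,T \right)} = \frac{3}{11}$ ($f{\left(h,T \right)} = \frac{3}{-3 + \left(71 - 57\right)} = \frac{3}{-3 + 14} = \frac{3}{11}$)
$J{\left(219 \right)} + f{\left(62 - 23,n{\left(-2 \right)} \right)} = \left(- \frac{23}{4} + \frac{1}{4} \cdot 219\right) + \frac{3}{11} = \left(- \frac{23}{4} + \frac{219}{4}\right) + \frac{3}{11} = 49 + \frac{3}{11} = \frac{542}{11}$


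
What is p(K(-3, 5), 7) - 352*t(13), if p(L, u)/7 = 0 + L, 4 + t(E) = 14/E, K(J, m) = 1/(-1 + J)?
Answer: 53413/52 ≈ 1027.2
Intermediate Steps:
t(E) = -4 + 14/E
p(L, u) = 7*L (p(L, u) = 7*(0 + L) = 7*L)
p(K(-3, 5), 7) - 352*t(13) = 7/(-1 - 3) - 352*(-4 + 14/13) = 7/(-4) - 352*(-4 + 14*(1/13)) = 7*(-1/4) - 352*(-4 + 14/13) = -7/4 - 352*(-38/13) = -7/4 + 13376/13 = 53413/52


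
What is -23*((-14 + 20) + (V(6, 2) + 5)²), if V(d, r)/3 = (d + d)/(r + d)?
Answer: -8855/4 ≈ -2213.8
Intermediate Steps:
V(d, r) = 6*d/(d + r) (V(d, r) = 3*((d + d)/(r + d)) = 3*((2*d)/(d + r)) = 3*(2*d/(d + r)) = 6*d/(d + r))
-23*((-14 + 20) + (V(6, 2) + 5)²) = -23*((-14 + 20) + (6*6/(6 + 2) + 5)²) = -23*(6 + (6*6/8 + 5)²) = -23*(6 + (6*6*(⅛) + 5)²) = -23*(6 + (9/2 + 5)²) = -23*(6 + (19/2)²) = -23*(6 + 361/4) = -23*385/4 = -8855/4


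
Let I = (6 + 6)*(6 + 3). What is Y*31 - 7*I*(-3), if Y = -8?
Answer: 2020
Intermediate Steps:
I = 108 (I = 12*9 = 108)
Y*31 - 7*I*(-3) = -8*31 - 7*108*(-3) = -248 - 756*(-3) = -248 + 2268 = 2020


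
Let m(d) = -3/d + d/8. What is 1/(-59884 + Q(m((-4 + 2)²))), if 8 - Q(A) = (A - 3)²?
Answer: -16/958185 ≈ -1.6698e-5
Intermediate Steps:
m(d) = -3/d + d/8 (m(d) = -3/d + d*(⅛) = -3/d + d/8)
Q(A) = 8 - (-3 + A)² (Q(A) = 8 - (A - 3)² = 8 - (-3 + A)²)
1/(-59884 + Q(m((-4 + 2)²))) = 1/(-59884 + (8 - (-3 + (-3/(-4 + 2)² + (-4 + 2)²/8))²)) = 1/(-59884 + (8 - (-3 + (-3/((-2)²) + (⅛)*(-2)²))²)) = 1/(-59884 + (8 - (-3 + (-3/4 + (⅛)*4))²)) = 1/(-59884 + (8 - (-3 + (-3*¼ + ½))²)) = 1/(-59884 + (8 - (-3 + (-¾ + ½))²)) = 1/(-59884 + (8 - (-3 - ¼)²)) = 1/(-59884 + (8 - (-13/4)²)) = 1/(-59884 + (8 - 1*169/16)) = 1/(-59884 + (8 - 169/16)) = 1/(-59884 - 41/16) = 1/(-958185/16) = -16/958185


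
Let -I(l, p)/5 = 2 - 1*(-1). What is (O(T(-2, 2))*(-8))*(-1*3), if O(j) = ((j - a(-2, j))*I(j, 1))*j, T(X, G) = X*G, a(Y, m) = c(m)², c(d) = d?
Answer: -28800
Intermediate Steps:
a(Y, m) = m²
I(l, p) = -15 (I(l, p) = -5*(2 - 1*(-1)) = -5*(2 + 1) = -5*3 = -15)
T(X, G) = G*X
O(j) = j*(-15*j + 15*j²) (O(j) = ((j - j²)*(-15))*j = (-15*j + 15*j²)*j = j*(-15*j + 15*j²))
(O(T(-2, 2))*(-8))*(-1*3) = ((15*(2*(-2))²*(-1 + 2*(-2)))*(-8))*(-1*3) = ((15*(-4)²*(-1 - 4))*(-8))*(-3) = ((15*16*(-5))*(-8))*(-3) = -1200*(-8)*(-3) = 9600*(-3) = -28800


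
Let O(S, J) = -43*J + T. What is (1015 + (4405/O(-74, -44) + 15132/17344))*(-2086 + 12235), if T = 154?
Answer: 15276558867127/1478576 ≈ 1.0332e+7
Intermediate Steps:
O(S, J) = 154 - 43*J (O(S, J) = -43*J + 154 = 154 - 43*J)
(1015 + (4405/O(-74, -44) + 15132/17344))*(-2086 + 12235) = (1015 + (4405/(154 - 43*(-44)) + 15132/17344))*(-2086 + 12235) = (1015 + (4405/(154 + 1892) + 15132*(1/17344)))*10149 = (1015 + (4405/2046 + 3783/4336))*10149 = (1015 + 13420049/4435728)*10149 = (4515683969/4435728)*10149 = 15276558867127/1478576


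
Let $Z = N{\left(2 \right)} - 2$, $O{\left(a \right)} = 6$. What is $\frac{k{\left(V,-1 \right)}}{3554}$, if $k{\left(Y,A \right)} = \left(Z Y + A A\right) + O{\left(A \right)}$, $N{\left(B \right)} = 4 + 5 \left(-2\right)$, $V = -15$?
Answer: $\frac{127}{3554} \approx 0.035734$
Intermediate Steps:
$N{\left(B \right)} = -6$ ($N{\left(B \right)} = 4 - 10 = -6$)
$Z = -8$ ($Z = -6 - 2 = -8$)
$k{\left(Y,A \right)} = 6 + A^{2} - 8 Y$ ($k{\left(Y,A \right)} = \left(- 8 Y + A A\right) + 6 = \left(- 8 Y + A^{2}\right) + 6 = \left(A^{2} - 8 Y\right) + 6 = 6 + A^{2} - 8 Y$)
$\frac{k{\left(V,-1 \right)}}{3554} = \frac{6 + \left(-1\right)^{2} - -120}{3554} = \left(6 + 1 + 120\right) \frac{1}{3554} = 127 \cdot \frac{1}{3554} = \frac{127}{3554}$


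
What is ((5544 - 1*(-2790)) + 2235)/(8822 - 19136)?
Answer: -3523/3438 ≈ -1.0247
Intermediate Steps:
((5544 - 1*(-2790)) + 2235)/(8822 - 19136) = ((5544 + 2790) + 2235)/(-10314) = (8334 + 2235)*(-1/10314) = 10569*(-1/10314) = -3523/3438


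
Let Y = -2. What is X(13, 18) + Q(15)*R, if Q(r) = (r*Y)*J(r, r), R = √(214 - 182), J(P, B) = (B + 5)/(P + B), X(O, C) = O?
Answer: 13 - 80*√2 ≈ -100.14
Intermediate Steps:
J(P, B) = (5 + B)/(B + P)
R = 4*√2 (R = √32 = 4*√2 ≈ 5.6569)
Q(r) = -5 - r (Q(r) = (r*(-2))*((5 + r)/(r + r)) = (-2*r)*((5 + r)/((2*r))) = (-2*r)*((1/(2*r))*(5 + r)) = (-2*r)*((5 + r)/(2*r)) = -5 - r)
X(13, 18) + Q(15)*R = 13 + (-5 - 1*15)*(4*√2) = 13 + (-5 - 15)*(4*√2) = 13 - 80*√2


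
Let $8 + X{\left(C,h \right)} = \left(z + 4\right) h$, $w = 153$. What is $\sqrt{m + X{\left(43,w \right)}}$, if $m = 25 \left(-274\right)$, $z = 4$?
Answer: $3 i \sqrt{626} \approx 75.06 i$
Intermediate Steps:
$X{\left(C,h \right)} = -8 + 8 h$ ($X{\left(C,h \right)} = -8 + \left(4 + 4\right) h = -8 + 8 h$)
$m = -6850$
$\sqrt{m + X{\left(43,w \right)}} = \sqrt{-6850 + \left(-8 + 8 \cdot 153\right)} = \sqrt{-6850 + \left(-8 + 1224\right)} = \sqrt{-6850 + 1216} = \sqrt{-5634} = 3 i \sqrt{626}$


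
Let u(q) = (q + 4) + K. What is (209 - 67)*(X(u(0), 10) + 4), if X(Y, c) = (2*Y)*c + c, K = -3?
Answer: 4828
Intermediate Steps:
u(q) = 1 + q (u(q) = (q + 4) - 3 = (4 + q) - 3 = 1 + q)
X(Y, c) = c + 2*Y*c (X(Y, c) = 2*Y*c + c = c + 2*Y*c)
(209 - 67)*(X(u(0), 10) + 4) = (209 - 67)*(10*(1 + 2*(1 + 0)) + 4) = 142*(10*(1 + 2*1) + 4) = 142*(10*(1 + 2) + 4) = 142*(10*3 + 4) = 142*(30 + 4) = 142*34 = 4828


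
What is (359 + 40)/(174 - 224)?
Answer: -399/50 ≈ -7.9800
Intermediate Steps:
(359 + 40)/(174 - 224) = 399/(-50) = 399*(-1/50) = -399/50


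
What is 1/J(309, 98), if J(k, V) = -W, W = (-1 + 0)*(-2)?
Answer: -½ ≈ -0.50000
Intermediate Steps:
W = 2 (W = -1*(-2) = 2)
J(k, V) = -2 (J(k, V) = -1*2 = -2)
1/J(309, 98) = 1/(-2) = -½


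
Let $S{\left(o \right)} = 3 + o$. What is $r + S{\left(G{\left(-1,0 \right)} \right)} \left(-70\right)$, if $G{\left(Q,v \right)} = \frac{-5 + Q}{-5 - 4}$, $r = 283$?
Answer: $\frac{79}{3} \approx 26.333$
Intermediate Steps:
$G{\left(Q,v \right)} = \frac{5}{9} - \frac{Q}{9}$ ($G{\left(Q,v \right)} = \frac{-5 + Q}{-9} = \left(-5 + Q\right) \left(- \frac{1}{9}\right) = \frac{5}{9} - \frac{Q}{9}$)
$r + S{\left(G{\left(-1,0 \right)} \right)} \left(-70\right) = 283 + \left(3 + \left(\frac{5}{9} - - \frac{1}{9}\right)\right) \left(-70\right) = 283 + \left(3 + \left(\frac{5}{9} + \frac{1}{9}\right)\right) \left(-70\right) = 283 + \left(3 + \frac{2}{3}\right) \left(-70\right) = 283 + \frac{11}{3} \left(-70\right) = 283 - \frac{770}{3} = \frac{79}{3}$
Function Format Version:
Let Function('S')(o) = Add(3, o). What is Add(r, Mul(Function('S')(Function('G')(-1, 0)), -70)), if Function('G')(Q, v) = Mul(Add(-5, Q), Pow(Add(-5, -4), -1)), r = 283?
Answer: Rational(79, 3) ≈ 26.333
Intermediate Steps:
Function('G')(Q, v) = Add(Rational(5, 9), Mul(Rational(-1, 9), Q)) (Function('G')(Q, v) = Mul(Add(-5, Q), Pow(-9, -1)) = Mul(Add(-5, Q), Rational(-1, 9)) = Add(Rational(5, 9), Mul(Rational(-1, 9), Q)))
Add(r, Mul(Function('S')(Function('G')(-1, 0)), -70)) = Add(283, Mul(Add(3, Add(Rational(5, 9), Mul(Rational(-1, 9), -1))), -70)) = Add(283, Mul(Add(3, Add(Rational(5, 9), Rational(1, 9))), -70)) = Add(283, Mul(Add(3, Rational(2, 3)), -70)) = Add(283, Mul(Rational(11, 3), -70)) = Add(283, Rational(-770, 3)) = Rational(79, 3)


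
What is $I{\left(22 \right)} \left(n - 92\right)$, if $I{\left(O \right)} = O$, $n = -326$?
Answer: $-9196$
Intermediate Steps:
$I{\left(22 \right)} \left(n - 92\right) = 22 \left(-326 - 92\right) = 22 \left(-418\right) = -9196$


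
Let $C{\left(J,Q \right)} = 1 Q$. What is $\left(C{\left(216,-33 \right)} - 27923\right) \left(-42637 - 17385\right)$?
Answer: $1677975032$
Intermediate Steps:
$C{\left(J,Q \right)} = Q$
$\left(C{\left(216,-33 \right)} - 27923\right) \left(-42637 - 17385\right) = \left(-33 - 27923\right) \left(-42637 - 17385\right) = \left(-27956\right) \left(-60022\right) = 1677975032$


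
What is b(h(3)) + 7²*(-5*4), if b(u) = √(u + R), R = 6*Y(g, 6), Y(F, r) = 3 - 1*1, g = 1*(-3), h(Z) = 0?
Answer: -980 + 2*√3 ≈ -976.54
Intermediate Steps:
g = -3
Y(F, r) = 2 (Y(F, r) = 3 - 1 = 2)
R = 12 (R = 6*2 = 12)
b(u) = √(12 + u) (b(u) = √(u + 12) = √(12 + u))
b(h(3)) + 7²*(-5*4) = √(12 + 0) + 7²*(-5*4) = √12 + 49*(-20) = 2*√3 - 980 = -980 + 2*√3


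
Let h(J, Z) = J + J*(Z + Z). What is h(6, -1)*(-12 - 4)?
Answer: 96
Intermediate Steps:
h(J, Z) = J + 2*J*Z (h(J, Z) = J + J*(2*Z) = J + 2*J*Z)
h(6, -1)*(-12 - 4) = (6*(1 + 2*(-1)))*(-12 - 4) = (6*(1 - 2))*(-16) = (6*(-1))*(-16) = -6*(-16) = 96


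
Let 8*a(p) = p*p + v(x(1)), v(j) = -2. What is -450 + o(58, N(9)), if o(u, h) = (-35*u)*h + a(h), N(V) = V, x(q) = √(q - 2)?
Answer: -149681/8 ≈ -18710.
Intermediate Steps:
x(q) = √(-2 + q)
a(p) = -¼ + p²/8 (a(p) = (p*p - 2)/8 = (p² - 2)/8 = (-2 + p²)/8 = -¼ + p²/8)
o(u, h) = -¼ + h²/8 - 35*h*u (o(u, h) = (-35*u)*h + (-¼ + h²/8) = -35*h*u + (-¼ + h²/8) = -¼ + h²/8 - 35*h*u)
-450 + o(58, N(9)) = -450 + (-¼ + (⅛)*9² - 35*9*58) = -450 + (-¼ + (⅛)*81 - 18270) = -450 + (-¼ + 81/8 - 18270) = -450 - 146081/8 = -149681/8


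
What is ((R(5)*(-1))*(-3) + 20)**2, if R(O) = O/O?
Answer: 529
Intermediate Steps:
R(O) = 1
((R(5)*(-1))*(-3) + 20)**2 = ((1*(-1))*(-3) + 20)**2 = (-1*(-3) + 20)**2 = (3 + 20)**2 = 23**2 = 529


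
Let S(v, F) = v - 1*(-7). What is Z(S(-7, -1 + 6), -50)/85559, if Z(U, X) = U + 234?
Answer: 234/85559 ≈ 0.0027350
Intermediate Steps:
S(v, F) = 7 + v (S(v, F) = v + 7 = 7 + v)
Z(U, X) = 234 + U
Z(S(-7, -1 + 6), -50)/85559 = (234 + (7 - 7))/85559 = (234 + 0)*(1/85559) = 234*(1/85559) = 234/85559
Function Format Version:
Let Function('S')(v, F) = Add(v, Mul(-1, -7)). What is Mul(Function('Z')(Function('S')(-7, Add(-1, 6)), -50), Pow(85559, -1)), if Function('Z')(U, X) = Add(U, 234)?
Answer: Rational(234, 85559) ≈ 0.0027350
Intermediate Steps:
Function('S')(v, F) = Add(7, v) (Function('S')(v, F) = Add(v, 7) = Add(7, v))
Function('Z')(U, X) = Add(234, U)
Mul(Function('Z')(Function('S')(-7, Add(-1, 6)), -50), Pow(85559, -1)) = Mul(Add(234, Add(7, -7)), Pow(85559, -1)) = Mul(Add(234, 0), Rational(1, 85559)) = Mul(234, Rational(1, 85559)) = Rational(234, 85559)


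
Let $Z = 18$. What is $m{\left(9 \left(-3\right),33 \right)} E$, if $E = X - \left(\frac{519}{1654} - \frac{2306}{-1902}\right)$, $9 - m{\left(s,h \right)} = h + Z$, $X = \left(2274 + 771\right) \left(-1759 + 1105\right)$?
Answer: $\frac{21927011293957}{262159} \approx 8.364 \cdot 10^{7}$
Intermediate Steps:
$X = -1991430$ ($X = 3045 \left(-654\right) = -1991430$)
$m{\left(s,h \right)} = -9 - h$ ($m{\left(s,h \right)} = 9 - \left(h + 18\right) = 9 - \left(18 + h\right) = -9 - h$)
$E = - \frac{3132430184851}{1572954}$ ($E = -1991430 - \left(\frac{519}{1654} - \frac{2306}{-1902}\right) = -1991430 - \left(519 \cdot \frac{1}{1654} - - \frac{1153}{951}\right) = -1991430 - \left(\frac{519}{1654} + \frac{1153}{951}\right) = -1991430 - \frac{2400631}{1572954} = - \frac{3132430184851}{1572954} \approx -1.9914 \cdot 10^{6}$)
$m{\left(9 \left(-3\right),33 \right)} E = \left(-9 - 33\right) \left(- \frac{3132430184851}{1572954}\right) = \left(-42\right) \left(- \frac{3132430184851}{1572954}\right) = \frac{21927011293957}{262159}$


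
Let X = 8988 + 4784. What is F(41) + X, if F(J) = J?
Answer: 13813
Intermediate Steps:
X = 13772
F(41) + X = 41 + 13772 = 13813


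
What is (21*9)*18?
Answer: 3402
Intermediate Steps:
(21*9)*18 = 189*18 = 3402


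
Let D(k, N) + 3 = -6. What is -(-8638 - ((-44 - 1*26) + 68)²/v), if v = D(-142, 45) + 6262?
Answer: 54013418/6253 ≈ 8638.0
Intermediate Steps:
D(k, N) = -9 (D(k, N) = -3 - 6 = -9)
v = 6253 (v = -9 + 6262 = 6253)
-(-8638 - ((-44 - 1*26) + 68)²/v) = -(-8638 - ((-44 - 1*26) + 68)²/6253) = -(-8638 - ((-44 - 26) + 68)²/6253) = -(-8638 - (-70 + 68)²/6253) = -(-8638 - (-2)²/6253) = -(-8638 - 4/6253) = -1*(-54013418/6253) = 54013418/6253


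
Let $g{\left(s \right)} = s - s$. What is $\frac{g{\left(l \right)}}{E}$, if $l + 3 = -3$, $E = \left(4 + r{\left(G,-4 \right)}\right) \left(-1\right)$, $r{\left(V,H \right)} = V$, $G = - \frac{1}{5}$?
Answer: $0$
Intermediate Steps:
$G = - \frac{1}{5}$ ($G = \left(-1\right) \frac{1}{5} = - \frac{1}{5} \approx -0.2$)
$E = - \frac{19}{5}$ ($E = \left(4 - \frac{1}{5}\right) \left(-1\right) = \frac{19}{5} \left(-1\right) = - \frac{19}{5} \approx -3.8$)
$l = -6$ ($l = -3 - 3 = -6$)
$g{\left(s \right)} = 0$
$\frac{g{\left(l \right)}}{E} = \frac{1}{- \frac{19}{5}} \cdot 0 = \left(- \frac{5}{19}\right) 0 = 0$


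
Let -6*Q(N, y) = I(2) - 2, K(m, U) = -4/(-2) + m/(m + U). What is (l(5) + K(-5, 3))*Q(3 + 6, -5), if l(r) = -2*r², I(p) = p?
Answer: 0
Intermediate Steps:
K(m, U) = 2 + m/(U + m) (K(m, U) = -4*(-½) + m/(U + m) = 2 + m/(U + m))
Q(N, y) = 0 (Q(N, y) = -(2 - 2)/6 = -⅙*0 = 0)
(l(5) + K(-5, 3))*Q(3 + 6, -5) = (-2*5² + (2*3 + 3*(-5))/(3 - 5))*0 = (-2*25 + (6 - 15)/(-2))*0 = (-50 - ½*(-9))*0 = (-50 + 9/2)*0 = -91/2*0 = 0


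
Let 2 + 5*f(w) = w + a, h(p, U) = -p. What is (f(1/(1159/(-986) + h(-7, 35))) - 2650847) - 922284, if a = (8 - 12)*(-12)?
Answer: -102602191501/28715 ≈ -3.5731e+6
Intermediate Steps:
a = 48 (a = -4*(-12) = 48)
f(w) = 46/5 + w/5 (f(w) = -⅖ + (w + 48)/5 = -⅖ + (48 + w)/5 = -⅖ + (48/5 + w/5) = 46/5 + w/5)
(f(1/(1159/(-986) + h(-7, 35))) - 2650847) - 922284 = ((46/5 + 1/(5*(1159/(-986) - 1*(-7)))) - 2650847) - 922284 = ((46/5 + 1/(5*(1159*(-1/986) + 7))) - 2650847) - 922284 = ((46/5 + 1/(5*(-1159/986 + 7))) - 2650847) - 922284 = ((46/5 + 1/(5*(5743/986))) - 2650847) - 922284 = ((46/5 + (⅕)*(986/5743)) - 2650847) - 922284 = ((46/5 + 986/28715) - 2650847) - 922284 = (265164/28715 - 2650847) - 922284 = -76118806441/28715 - 922284 = -102602191501/28715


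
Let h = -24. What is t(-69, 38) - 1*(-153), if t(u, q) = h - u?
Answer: 198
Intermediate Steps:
t(u, q) = -24 - u
t(-69, 38) - 1*(-153) = (-24 - 1*(-69)) - 1*(-153) = (-24 + 69) + 153 = 45 + 153 = 198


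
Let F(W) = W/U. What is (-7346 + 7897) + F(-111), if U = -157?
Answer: 86618/157 ≈ 551.71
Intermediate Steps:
F(W) = -W/157 (F(W) = W/(-157) = W*(-1/157) = -W/157)
(-7346 + 7897) + F(-111) = (-7346 + 7897) - 1/157*(-111) = 551 + 111/157 = 86618/157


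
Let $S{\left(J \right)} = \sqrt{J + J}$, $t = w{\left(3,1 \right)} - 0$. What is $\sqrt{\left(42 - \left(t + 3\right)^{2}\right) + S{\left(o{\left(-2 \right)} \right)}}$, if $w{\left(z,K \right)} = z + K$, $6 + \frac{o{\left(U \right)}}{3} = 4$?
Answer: $\sqrt{-7 + 2 i \sqrt{3}} \approx 0.63649 + 2.7212 i$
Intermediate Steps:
$o{\left(U \right)} = -6$ ($o{\left(U \right)} = -18 + 3 \cdot 4 = -18 + 12 = -6$)
$w{\left(z,K \right)} = K + z$
$t = 4$ ($t = \left(1 + 3\right) - 0 = 4 + 0 = 4$)
$S{\left(J \right)} = \sqrt{2} \sqrt{J}$ ($S{\left(J \right)} = \sqrt{2 J} = \sqrt{2} \sqrt{J}$)
$\sqrt{\left(42 - \left(t + 3\right)^{2}\right) + S{\left(o{\left(-2 \right)} \right)}} = \sqrt{\left(42 - \left(4 + 3\right)^{2}\right) + \sqrt{2} \sqrt{-6}} = \sqrt{\left(42 - 7^{2}\right) + \sqrt{2} i \sqrt{6}} = \sqrt{\left(42 - 49\right) + 2 i \sqrt{3}} = \sqrt{-7 + 2 i \sqrt{3}}$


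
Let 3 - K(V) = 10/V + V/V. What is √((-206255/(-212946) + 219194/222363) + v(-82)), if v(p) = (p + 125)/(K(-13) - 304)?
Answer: √48061999708088464135893361/5150770428738 ≈ 1.3459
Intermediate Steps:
K(V) = 2 - 10/V (K(V) = 3 - (10/V + V/V) = 3 - (10/V + 1) = 3 - (1 + 10/V) = 3 + (-1 - 10/V) = 2 - 10/V)
v(p) = -1625/3916 - 13*p/3916 (v(p) = (p + 125)/((2 - 10/(-13)) - 304) = (125 + p)/((2 - 10*(-1/13)) - 304) = (125 + p)/((2 + 10/13) - 304) = (125 + p)/(36/13 - 304) = (125 + p)/(-3916/13) = (125 + p)*(-13/3916) = -1625/3916 - 13*p/3916)
√((-206255/(-212946) + 219194/222363) + v(-82)) = √((-206255/(-212946) + 219194/222363) + (-1625/3916 - 13/3916*(-82))) = √((-206255*(-1/212946) + 219194*(1/222363)) + (-1625/3916 + 533/1958)) = √((206255/212946 + 219194/222363) - 559/3916) = √(30846655363/15783770466 - 559/3916) = √(55986187355507/30904622572428) = √48061999708088464135893361/5150770428738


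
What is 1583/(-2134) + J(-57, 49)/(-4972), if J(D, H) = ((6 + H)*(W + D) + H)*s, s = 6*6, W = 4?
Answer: 4825157/241142 ≈ 20.010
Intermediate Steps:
s = 36
J(D, H) = 36*H + 36*(4 + D)*(6 + H) (J(D, H) = ((6 + H)*(4 + D) + H)*36 = ((4 + D)*(6 + H) + H)*36 = (H + (4 + D)*(6 + H))*36 = 36*H + 36*(4 + D)*(6 + H))
1583/(-2134) + J(-57, 49)/(-4972) = 1583/(-2134) + (864 + 180*49 + 216*(-57) + 36*(-57)*49)/(-4972) = 1583*(-1/2134) + (864 + 8820 - 12312 - 100548)*(-1/4972) = -1583/2134 - 103176*(-1/4972) = -1583/2134 + 25794/1243 = 4825157/241142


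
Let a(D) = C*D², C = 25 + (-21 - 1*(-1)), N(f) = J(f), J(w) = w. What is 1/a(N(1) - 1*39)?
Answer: 1/7220 ≈ 0.00013850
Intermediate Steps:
N(f) = f
C = 5 (C = 25 + (-21 + 1) = 25 - 20 = 5)
a(D) = 5*D²
1/a(N(1) - 1*39) = 1/(5*(1 - 1*39)²) = 1/(5*(1 - 39)²) = 1/(5*(-38)²) = 1/(5*1444) = 1/7220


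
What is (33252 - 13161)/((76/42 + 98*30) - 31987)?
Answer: -421911/609949 ≈ -0.69172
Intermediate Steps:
(33252 - 13161)/((76/42 + 98*30) - 31987) = 20091/((76*(1/42) + 2940) - 31987) = 20091/((38/21 + 2940) - 31987) = 20091/(61778/21 - 31987) = 20091/(-609949/21) = 20091*(-21/609949) = -421911/609949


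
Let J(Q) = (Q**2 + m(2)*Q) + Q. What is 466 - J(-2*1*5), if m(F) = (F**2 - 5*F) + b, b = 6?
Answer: 376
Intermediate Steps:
m(F) = 6 + F**2 - 5*F (m(F) = (F**2 - 5*F) + 6 = 6 + F**2 - 5*F)
J(Q) = Q + Q**2 (J(Q) = (Q**2 + (6 + 2**2 - 5*2)*Q) + Q = (Q**2 + (6 + 4 - 10)*Q) + Q = (Q**2 + 0*Q) + Q = (Q**2 + 0) + Q = Q**2 + Q = Q + Q**2)
466 - J(-2*1*5) = 466 - -2*1*5*(1 - 2*1*5) = 466 - (-2*5)*(1 - 2*5) = 466 - (-10)*(1 - 10) = 466 - (-10)*(-9) = 466 - 1*90 = 466 - 90 = 376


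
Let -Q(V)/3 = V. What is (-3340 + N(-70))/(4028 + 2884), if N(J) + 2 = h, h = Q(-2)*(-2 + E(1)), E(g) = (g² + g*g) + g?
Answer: -139/288 ≈ -0.48264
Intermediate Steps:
Q(V) = -3*V
E(g) = g + 2*g² (E(g) = (g² + g²) + g = 2*g² + g = g + 2*g²)
h = 6 (h = (-3*(-2))*(-2 + 1*(1 + 2*1)) = 6*(-2 + 1*(1 + 2)) = 6*(-2 + 1*3) = 6*(-2 + 3) = 6*1 = 6)
N(J) = 4 (N(J) = -2 + 6 = 4)
(-3340 + N(-70))/(4028 + 2884) = (-3340 + 4)/(4028 + 2884) = -3336/6912 = -3336*1/6912 = -139/288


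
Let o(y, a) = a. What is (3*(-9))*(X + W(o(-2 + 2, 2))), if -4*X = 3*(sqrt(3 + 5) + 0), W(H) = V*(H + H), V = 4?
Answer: -432 + 81*sqrt(2)/2 ≈ -374.72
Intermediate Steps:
W(H) = 8*H (W(H) = 4*(H + H) = 4*(2*H) = 8*H)
X = -3*sqrt(2)/2 (X = -3*(sqrt(3 + 5) + 0)/4 = -3*(sqrt(8) + 0)/4 = -3*(2*sqrt(2) + 0)/4 = -3*2*sqrt(2)/4 = -3*sqrt(2)/2 ≈ -2.1213)
(3*(-9))*(X + W(o(-2 + 2, 2))) = (3*(-9))*(-3*sqrt(2)/2 + 8*2) = -27*(-3*sqrt(2)/2 + 16) = -27*(16 - 3*sqrt(2)/2) = -432 + 81*sqrt(2)/2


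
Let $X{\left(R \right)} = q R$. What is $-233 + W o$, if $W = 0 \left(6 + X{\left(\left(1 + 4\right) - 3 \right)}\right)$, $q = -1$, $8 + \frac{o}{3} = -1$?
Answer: $-233$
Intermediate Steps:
$o = -27$ ($o = -24 + 3 \left(-1\right) = -24 - 3 = -27$)
$X{\left(R \right)} = - R$
$W = 0$ ($W = 0 \left(6 - \left(\left(1 + 4\right) - 3\right)\right) = 0 \left(6 - \left(5 - 3\right)\right) = 0 \left(6 - 2\right) = 0 \cdot 4 = 0$)
$-233 + W o = -233 + 0 \left(-27\right) = -233 + 0 = -233$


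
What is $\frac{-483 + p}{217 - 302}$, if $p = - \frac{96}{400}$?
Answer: $\frac{12081}{2125} \approx 5.6852$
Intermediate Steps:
$p = - \frac{6}{25}$ ($p = \left(-96\right) \frac{1}{400} = - \frac{6}{25} \approx -0.24$)
$\frac{-483 + p}{217 - 302} = \frac{-483 - \frac{6}{25}}{217 - 302} = - \frac{12081}{25 \left(-85\right)} = \left(- \frac{12081}{25}\right) \left(- \frac{1}{85}\right) = \frac{12081}{2125}$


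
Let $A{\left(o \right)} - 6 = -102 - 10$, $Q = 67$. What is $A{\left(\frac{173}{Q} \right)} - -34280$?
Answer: $34174$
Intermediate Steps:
$A{\left(o \right)} = -106$ ($A{\left(o \right)} = 6 - 112 = -106$)
$A{\left(\frac{173}{Q} \right)} - -34280 = -106 - -34280 = -106 + 34280 = 34174$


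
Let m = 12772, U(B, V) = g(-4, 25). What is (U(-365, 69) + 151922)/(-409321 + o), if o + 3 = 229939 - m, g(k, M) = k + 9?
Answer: -151927/192157 ≈ -0.79064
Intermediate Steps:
g(k, M) = 9 + k
U(B, V) = 5 (U(B, V) = 9 - 4 = 5)
o = 217164 (o = -3 + (229939 - 1*12772) = -3 + (229939 - 12772) = -3 + 217167 = 217164)
(U(-365, 69) + 151922)/(-409321 + o) = (5 + 151922)/(-409321 + 217164) = 151927/(-192157) = 151927*(-1/192157) = -151927/192157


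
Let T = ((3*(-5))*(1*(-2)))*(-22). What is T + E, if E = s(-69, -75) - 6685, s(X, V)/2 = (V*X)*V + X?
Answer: -783733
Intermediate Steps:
s(X, V) = 2*X + 2*X*V² (s(X, V) = 2*((V*X)*V + X) = 2*(X*V² + X) = 2*(X + X*V²) = 2*X + 2*X*V²)
T = -660 (T = -15*(-2)*(-22) = 30*(-22) = -660)
E = -783073 (E = 2*(-69)*(1 + (-75)²) - 6685 = 2*(-69)*(1 + 5625) - 6685 = 2*(-69)*5626 - 6685 = -776388 - 6685 = -783073)
T + E = -660 - 783073 = -783733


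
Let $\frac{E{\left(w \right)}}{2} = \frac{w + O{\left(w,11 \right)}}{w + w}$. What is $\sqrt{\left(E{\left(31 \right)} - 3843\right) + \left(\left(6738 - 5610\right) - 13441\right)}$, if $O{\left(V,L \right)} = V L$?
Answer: $4 i \sqrt{1009} \approx 127.06 i$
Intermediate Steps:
$O{\left(V,L \right)} = L V$
$E{\left(w \right)} = 12$ ($E{\left(w \right)} = 2 \frac{w + 11 w}{w + w} = 2 \frac{12 w}{2 w} = 2 \cdot 12 w \frac{1}{2 w} = 2 \cdot 6 = 12$)
$\sqrt{\left(E{\left(31 \right)} - 3843\right) + \left(\left(6738 - 5610\right) - 13441\right)} = \sqrt{\left(12 - 3843\right) + \left(\left(6738 - 5610\right) - 13441\right)} = \sqrt{\left(12 - 3843\right) + \left(1128 - 13441\right)} = \sqrt{-3831 - 12313} = \sqrt{-16144} = 4 i \sqrt{1009}$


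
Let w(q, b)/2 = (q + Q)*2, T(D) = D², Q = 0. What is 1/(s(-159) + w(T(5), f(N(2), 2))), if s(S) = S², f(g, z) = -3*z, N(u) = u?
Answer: 1/25381 ≈ 3.9400e-5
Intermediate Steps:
w(q, b) = 4*q (w(q, b) = 2*((q + 0)*2) = 2*(q*2) = 2*(2*q) = 4*q)
1/(s(-159) + w(T(5), f(N(2), 2))) = 1/((-159)² + 4*5²) = 1/(25281 + 4*25) = 1/(25281 + 100) = 1/25381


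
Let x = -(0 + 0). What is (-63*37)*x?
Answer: 0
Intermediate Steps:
x = 0 (x = -1*0 = 0)
(-63*37)*x = -63*37*0 = -2331*0 = 0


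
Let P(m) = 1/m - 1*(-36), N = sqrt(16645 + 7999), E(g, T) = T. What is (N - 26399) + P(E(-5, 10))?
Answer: -263629/10 + 2*sqrt(6161) ≈ -26206.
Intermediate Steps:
N = 2*sqrt(6161) (N = sqrt(24644) = 2*sqrt(6161) ≈ 156.98)
P(m) = 36 + 1/m (P(m) = 1/m + 36 = 36 + 1/m)
(N - 26399) + P(E(-5, 10)) = (2*sqrt(6161) - 26399) + (36 + 1/10) = (-26399 + 2*sqrt(6161)) + (36 + 1/10) = (-26399 + 2*sqrt(6161)) + 361/10 = -263629/10 + 2*sqrt(6161)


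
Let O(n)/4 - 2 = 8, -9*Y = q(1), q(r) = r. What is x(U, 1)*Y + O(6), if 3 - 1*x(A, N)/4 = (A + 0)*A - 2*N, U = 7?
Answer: 536/9 ≈ 59.556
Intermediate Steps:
Y = -⅑ (Y = -⅑*1 = -⅑ ≈ -0.11111)
O(n) = 40 (O(n) = 8 + 4*8 = 8 + 32 = 40)
x(A, N) = 12 - 4*A² + 8*N (x(A, N) = 12 - 4*((A + 0)*A - 2*N) = 12 - 4*(A*A - 2*N) = 12 - 4*(A² - 2*N) = 12 + (-4*A² + 8*N) = 12 - 4*A² + 8*N)
x(U, 1)*Y + O(6) = (12 - 4*7² + 8*1)*(-⅑) + 40 = (12 - 4*49 + 8)*(-⅑) + 40 = (12 - 196 + 8)*(-⅑) + 40 = -176*(-⅑) + 40 = 176/9 + 40 = 536/9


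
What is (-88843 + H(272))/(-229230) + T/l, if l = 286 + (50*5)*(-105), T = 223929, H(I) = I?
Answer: -24515793613/2975863860 ≈ -8.2382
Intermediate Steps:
l = -25964 (l = 286 + 250*(-105) = 286 - 26250 = -25964)
(-88843 + H(272))/(-229230) + T/l = (-88843 + 272)/(-229230) + 223929/(-25964) = -88571*(-1/229230) + 223929*(-1/25964) = 88571/229230 - 223929/25964 = -24515793613/2975863860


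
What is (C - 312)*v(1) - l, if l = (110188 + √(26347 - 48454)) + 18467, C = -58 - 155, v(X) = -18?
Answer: -119205 - I*√22107 ≈ -1.1921e+5 - 148.68*I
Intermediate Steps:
C = -213
l = 128655 + I*√22107 (l = (110188 + √(-22107)) + 18467 = (110188 + I*√22107) + 18467 = 128655 + I*√22107 ≈ 1.2866e+5 + 148.68*I)
(C - 312)*v(1) - l = (-213 - 312)*(-18) - (128655 + I*√22107) = -525*(-18) + (-128655 - I*√22107) = 9450 + (-128655 - I*√22107) = -119205 - I*√22107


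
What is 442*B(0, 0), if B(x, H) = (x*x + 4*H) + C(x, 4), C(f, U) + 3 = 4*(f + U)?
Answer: 5746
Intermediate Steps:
C(f, U) = -3 + 4*U + 4*f (C(f, U) = -3 + 4*(f + U) = -3 + 4*(U + f) = -3 + (4*U + 4*f) = -3 + 4*U + 4*f)
B(x, H) = 13 + x**2 + 4*H + 4*x (B(x, H) = (x*x + 4*H) + (-3 + 4*4 + 4*x) = (x**2 + 4*H) + (-3 + 16 + 4*x) = (x**2 + 4*H) + (13 + 4*x) = 13 + x**2 + 4*H + 4*x)
442*B(0, 0) = 442*(13 + 0**2 + 4*0 + 4*0) = 442*(13 + 0 + 0 + 0) = 442*13 = 5746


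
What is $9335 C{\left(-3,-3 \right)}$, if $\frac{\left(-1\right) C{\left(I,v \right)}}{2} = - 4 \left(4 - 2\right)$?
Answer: $149360$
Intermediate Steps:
$C{\left(I,v \right)} = 16$ ($C{\left(I,v \right)} = - 2 \left(- 4 \left(4 - 2\right)\right) = - 2 \left(\left(-4\right) 2\right) = \left(-2\right) \left(-8\right) = 16$)
$9335 C{\left(-3,-3 \right)} = 9335 \cdot 16 = 149360$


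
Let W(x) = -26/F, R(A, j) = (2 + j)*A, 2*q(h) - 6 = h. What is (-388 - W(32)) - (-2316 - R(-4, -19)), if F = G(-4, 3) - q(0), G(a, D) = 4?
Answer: 2022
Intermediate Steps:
q(h) = 3 + h/2
F = 1 (F = 4 - (3 + (1/2)*0) = 4 - (3 + 0) = 4 - 1*3 = 4 - 3 = 1)
R(A, j) = A*(2 + j)
W(x) = -26 (W(x) = -26/1 = -26*1 = -26)
(-388 - W(32)) - (-2316 - R(-4, -19)) = (-388 - 1*(-26)) - (-2316 - (-4)*(2 - 19)) = (-388 + 26) - (-2316 - (-4)*(-17)) = -362 - (-2316 - 1*68) = -362 - (-2316 - 68) = -362 - 1*(-2384) = -362 + 2384 = 2022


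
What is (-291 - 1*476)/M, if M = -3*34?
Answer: 767/102 ≈ 7.5196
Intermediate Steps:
M = -102
(-291 - 1*476)/M = (-291 - 1*476)/(-102) = (-291 - 476)*(-1/102) = -767*(-1/102) = 767/102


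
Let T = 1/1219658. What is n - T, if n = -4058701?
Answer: -4950227144259/1219658 ≈ -4.0587e+6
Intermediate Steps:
T = 1/1219658 ≈ 8.1990e-7
n - T = -4058701 - 1*1/1219658 = -4058701 - 1/1219658 = -4950227144259/1219658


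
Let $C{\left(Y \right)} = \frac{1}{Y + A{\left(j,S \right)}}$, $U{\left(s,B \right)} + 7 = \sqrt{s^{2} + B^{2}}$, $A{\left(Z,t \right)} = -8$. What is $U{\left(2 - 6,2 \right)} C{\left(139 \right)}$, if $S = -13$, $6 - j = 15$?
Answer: $- \frac{7}{131} + \frac{2 \sqrt{5}}{131} \approx -0.019297$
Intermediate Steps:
$j = -9$ ($j = 6 - 15 = -9$)
$U{\left(s,B \right)} = -7 + \sqrt{B^{2} + s^{2}}$ ($U{\left(s,B \right)} = -7 + \sqrt{s^{2} + B^{2}} = -7 + \sqrt{B^{2} + s^{2}}$)
$C{\left(Y \right)} = \frac{1}{-8 + Y}$ ($C{\left(Y \right)} = \frac{1}{Y - 8} = \frac{1}{-8 + Y}$)
$U{\left(2 - 6,2 \right)} C{\left(139 \right)} = \frac{-7 + \sqrt{2^{2} + \left(2 - 6\right)^{2}}}{-8 + 139} = \frac{-7 + \sqrt{4 + \left(2 - 6\right)^{2}}}{131} = \left(-7 + \sqrt{4 + \left(-4\right)^{2}}\right) \frac{1}{131} = \left(-7 + \sqrt{4 + 16}\right) \frac{1}{131} = \left(-7 + \sqrt{20}\right) \frac{1}{131} = \left(-7 + 2 \sqrt{5}\right) \frac{1}{131} = - \frac{7}{131} + \frac{2 \sqrt{5}}{131}$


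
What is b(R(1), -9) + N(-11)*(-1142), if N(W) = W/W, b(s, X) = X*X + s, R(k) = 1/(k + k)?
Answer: -2121/2 ≈ -1060.5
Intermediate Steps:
R(k) = 1/(2*k)
b(s, X) = s + X² (b(s, X) = X² + s = s + X²)
N(W) = 1
b(R(1), -9) + N(-11)*(-1142) = ((½)/1 + (-9)²) + 1*(-1142) = ((½)*1 + 81) - 1142 = (½ + 81) - 1142 = 163/2 - 1142 = -2121/2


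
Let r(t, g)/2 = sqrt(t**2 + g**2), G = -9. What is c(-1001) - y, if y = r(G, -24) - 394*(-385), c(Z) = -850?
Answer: -152540 - 6*sqrt(73) ≈ -1.5259e+5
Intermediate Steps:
r(t, g) = 2*sqrt(g**2 + t**2) (r(t, g) = 2*sqrt(t**2 + g**2) = 2*sqrt(g**2 + t**2))
y = 151690 + 6*sqrt(73) (y = 2*sqrt((-24)**2 + (-9)**2) - 394*(-385) = 2*sqrt(576 + 81) + 151690 = 2*sqrt(657) + 151690 = 2*(3*sqrt(73)) + 151690 = 6*sqrt(73) + 151690 = 151690 + 6*sqrt(73) ≈ 1.5174e+5)
c(-1001) - y = -850 - (151690 + 6*sqrt(73)) = -850 + (-151690 - 6*sqrt(73)) = -152540 - 6*sqrt(73)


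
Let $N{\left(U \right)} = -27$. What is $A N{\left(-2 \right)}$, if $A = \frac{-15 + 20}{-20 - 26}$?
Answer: $\frac{135}{46} \approx 2.9348$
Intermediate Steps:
$A = - \frac{5}{46}$ ($A = \frac{5}{-46} = 5 \left(- \frac{1}{46}\right) = - \frac{5}{46} \approx -0.1087$)
$A N{\left(-2 \right)} = \left(- \frac{5}{46}\right) \left(-27\right) = \frac{135}{46}$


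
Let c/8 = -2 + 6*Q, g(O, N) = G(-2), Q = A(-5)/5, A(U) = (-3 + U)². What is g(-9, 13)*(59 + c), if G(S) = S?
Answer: -6574/5 ≈ -1314.8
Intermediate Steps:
Q = 64/5 (Q = (-3 - 5)²/5 = (-8)²*(⅕) = 64*(⅕) = 64/5 ≈ 12.800)
g(O, N) = -2
c = 2992/5 (c = 8*(-2 + 6*(64/5)) = 8*(-2 + 384/5) = 8*(374/5) = 2992/5 ≈ 598.40)
g(-9, 13)*(59 + c) = -2*(59 + 2992/5) = -2*3287/5 = -6574/5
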